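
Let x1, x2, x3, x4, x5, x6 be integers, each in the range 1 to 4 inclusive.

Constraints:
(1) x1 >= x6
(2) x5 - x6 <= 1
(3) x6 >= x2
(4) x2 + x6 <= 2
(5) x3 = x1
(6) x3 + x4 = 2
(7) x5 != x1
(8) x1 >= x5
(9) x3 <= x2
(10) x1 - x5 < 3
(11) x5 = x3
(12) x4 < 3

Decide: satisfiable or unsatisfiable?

Unsatisfiable

From constraints 5 and 11, x5 = x3 = x1, so x5 = x1. But constraint 7 says x5 ≠ x1. Contradiction.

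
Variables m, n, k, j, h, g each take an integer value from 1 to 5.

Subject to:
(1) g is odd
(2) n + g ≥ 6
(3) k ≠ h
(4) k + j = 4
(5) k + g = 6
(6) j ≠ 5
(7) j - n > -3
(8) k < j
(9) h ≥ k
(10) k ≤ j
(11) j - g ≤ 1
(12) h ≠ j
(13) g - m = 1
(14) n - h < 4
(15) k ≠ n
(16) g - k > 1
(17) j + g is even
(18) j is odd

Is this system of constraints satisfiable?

One satisfying assignment is m = 4, n = 4, k = 1, j = 3, h = 2, g = 5.
For the less obvious constraints — constraint 2: n + g = 9; constraint 4: k + j = 4; constraint 5: k + g = 6 — and the others hold by inspection.

Satisfiable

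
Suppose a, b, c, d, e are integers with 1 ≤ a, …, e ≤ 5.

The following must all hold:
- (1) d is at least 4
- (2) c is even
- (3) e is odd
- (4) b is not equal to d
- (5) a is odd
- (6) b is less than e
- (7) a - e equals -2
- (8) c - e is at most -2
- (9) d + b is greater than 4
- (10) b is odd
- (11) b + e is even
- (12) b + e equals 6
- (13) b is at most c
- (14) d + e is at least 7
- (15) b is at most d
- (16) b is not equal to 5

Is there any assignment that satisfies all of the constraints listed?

The assignment a = 3, b = 1, c = 2, d = 5, e = 5 works:
  constraint 7 holds since a - e = -2.
  constraint 8 holds since c - e = -3.
The rest check out directly.

Satisfiable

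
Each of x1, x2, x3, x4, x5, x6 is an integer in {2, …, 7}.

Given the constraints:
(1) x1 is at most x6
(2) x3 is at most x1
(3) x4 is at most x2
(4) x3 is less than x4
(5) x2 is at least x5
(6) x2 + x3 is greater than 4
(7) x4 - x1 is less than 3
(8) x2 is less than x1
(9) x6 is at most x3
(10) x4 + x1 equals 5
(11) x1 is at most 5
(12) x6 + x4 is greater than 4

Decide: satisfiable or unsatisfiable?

Constraints 1, 3, 4, 8, and 9 give x1 ≤ x6, x6 ≤ x3, x3 < x4, x4 ≤ x2, x2 < x1. Chaining: x1 ≤ x6 ≤ x3 < x4 ≤ x2 < x1, which forces x1 < x1 — impossible.

Unsatisfiable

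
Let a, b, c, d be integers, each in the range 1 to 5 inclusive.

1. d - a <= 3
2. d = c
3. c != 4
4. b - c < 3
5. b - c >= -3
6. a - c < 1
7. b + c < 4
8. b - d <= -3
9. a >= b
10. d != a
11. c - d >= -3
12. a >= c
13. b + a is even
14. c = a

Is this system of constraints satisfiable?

From constraints 2 and 14, d = c = a, so d = a. But constraint 10 says d ≠ a. Contradiction.

Unsatisfiable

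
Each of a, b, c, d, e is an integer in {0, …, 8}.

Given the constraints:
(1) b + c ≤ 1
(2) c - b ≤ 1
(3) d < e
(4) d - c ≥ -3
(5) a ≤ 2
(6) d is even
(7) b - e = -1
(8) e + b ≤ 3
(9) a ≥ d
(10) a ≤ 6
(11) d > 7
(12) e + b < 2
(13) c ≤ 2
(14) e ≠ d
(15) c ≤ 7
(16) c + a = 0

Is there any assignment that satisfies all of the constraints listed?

Unsatisfiable

From constraint 11: d ≥ 8. From constraints 5 and 9: d ≤ a and a ≤ 2, so d ≤ 2. But 2 < 8, so no value of d works.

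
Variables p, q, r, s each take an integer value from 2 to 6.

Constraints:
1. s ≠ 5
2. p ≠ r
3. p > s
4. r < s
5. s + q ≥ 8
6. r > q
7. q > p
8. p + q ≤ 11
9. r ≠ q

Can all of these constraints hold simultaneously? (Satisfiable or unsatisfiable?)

Unsatisfiable

Constraints 3, 4, 6, and 7 give r < s, s < p, p < q, q < r. Chaining: r < s < p < q < r, which forces r < r — impossible.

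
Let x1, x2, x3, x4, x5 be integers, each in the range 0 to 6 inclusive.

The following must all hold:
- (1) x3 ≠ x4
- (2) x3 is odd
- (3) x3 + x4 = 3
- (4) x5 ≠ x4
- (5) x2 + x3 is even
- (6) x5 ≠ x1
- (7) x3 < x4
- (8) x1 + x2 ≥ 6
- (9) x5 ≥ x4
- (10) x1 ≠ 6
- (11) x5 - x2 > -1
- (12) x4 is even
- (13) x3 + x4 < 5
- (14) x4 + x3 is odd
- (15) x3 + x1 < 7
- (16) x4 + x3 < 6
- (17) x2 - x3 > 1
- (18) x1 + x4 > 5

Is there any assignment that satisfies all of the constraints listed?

The assignment x1 = 5, x2 = 3, x3 = 1, x4 = 2, x5 = 4 works:
  constraint 3 holds since x3 + x4 = 3.
  constraint 8 holds since x1 + x2 = 8.
  constraint 11 holds since x5 - x2 = 1.
The rest check out directly.

Satisfiable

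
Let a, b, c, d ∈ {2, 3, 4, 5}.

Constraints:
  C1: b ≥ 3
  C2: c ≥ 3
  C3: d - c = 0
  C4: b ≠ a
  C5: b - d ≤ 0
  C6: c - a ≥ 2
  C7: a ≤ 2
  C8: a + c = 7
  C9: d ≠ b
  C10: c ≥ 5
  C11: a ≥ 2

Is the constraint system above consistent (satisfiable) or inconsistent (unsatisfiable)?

Satisfiable

Try a = 2, b = 4, c = 5, d = 5.
Check constraint 3: d - c = 0; constraint 5: b - d = -1. The remaining constraints are straightforward to verify.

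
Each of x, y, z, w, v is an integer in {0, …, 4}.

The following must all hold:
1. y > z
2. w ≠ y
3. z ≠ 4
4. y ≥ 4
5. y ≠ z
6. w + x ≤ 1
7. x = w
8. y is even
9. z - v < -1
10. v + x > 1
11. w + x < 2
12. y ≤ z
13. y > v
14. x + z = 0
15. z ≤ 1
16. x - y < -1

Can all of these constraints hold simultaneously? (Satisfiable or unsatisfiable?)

From constraints 4 and 12: z ≥ y and y ≥ 4, so z ≥ 4. From constraint 15: z ≤ 1. But 1 < 4, so no value of z works.

Unsatisfiable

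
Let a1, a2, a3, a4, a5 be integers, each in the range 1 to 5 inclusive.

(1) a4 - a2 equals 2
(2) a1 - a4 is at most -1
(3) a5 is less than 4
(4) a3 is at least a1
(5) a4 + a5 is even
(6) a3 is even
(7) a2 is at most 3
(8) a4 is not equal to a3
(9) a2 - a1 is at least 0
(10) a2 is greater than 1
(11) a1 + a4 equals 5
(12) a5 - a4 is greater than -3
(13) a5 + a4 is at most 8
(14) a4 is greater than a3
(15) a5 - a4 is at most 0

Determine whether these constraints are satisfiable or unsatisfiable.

Try a1 = 1, a2 = 2, a3 = 2, a4 = 4, a5 = 2.
Check constraint 1: a4 - a2 = 2; constraint 2: a1 - a4 = -3; constraint 9: a2 - a1 = 1. The remaining constraints are straightforward to verify.

Satisfiable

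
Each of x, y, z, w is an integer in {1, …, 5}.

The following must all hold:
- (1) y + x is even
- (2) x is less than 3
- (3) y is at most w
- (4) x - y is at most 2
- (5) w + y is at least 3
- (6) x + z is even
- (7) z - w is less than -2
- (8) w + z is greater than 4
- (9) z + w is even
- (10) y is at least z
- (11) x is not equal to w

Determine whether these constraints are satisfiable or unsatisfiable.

One satisfying assignment is x = 1, y = 1, z = 1, w = 5.
For the less obvious constraints — constraint 4: x - y = 0; constraint 5: w + y = 6; constraint 7: z - w = -4 — and the others hold by inspection.

Satisfiable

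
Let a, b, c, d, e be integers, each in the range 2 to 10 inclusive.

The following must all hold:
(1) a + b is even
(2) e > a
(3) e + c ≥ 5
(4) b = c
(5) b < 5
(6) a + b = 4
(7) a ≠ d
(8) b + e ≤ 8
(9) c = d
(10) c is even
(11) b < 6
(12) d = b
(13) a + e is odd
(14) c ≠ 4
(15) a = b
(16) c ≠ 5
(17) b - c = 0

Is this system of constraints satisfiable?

Unsatisfiable

From constraints 4, 9, and 15, a = b = c = d, so a = d. But constraint 7 says a ≠ d. Contradiction.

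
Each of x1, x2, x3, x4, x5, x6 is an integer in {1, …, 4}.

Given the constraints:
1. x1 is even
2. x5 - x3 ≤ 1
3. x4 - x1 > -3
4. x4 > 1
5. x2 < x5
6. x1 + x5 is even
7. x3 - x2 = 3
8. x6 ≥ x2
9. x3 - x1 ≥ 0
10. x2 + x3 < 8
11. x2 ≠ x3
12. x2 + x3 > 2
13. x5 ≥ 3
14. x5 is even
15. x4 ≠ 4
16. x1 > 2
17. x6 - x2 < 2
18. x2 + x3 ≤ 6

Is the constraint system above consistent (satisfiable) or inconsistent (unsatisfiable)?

One satisfying assignment is x1 = 4, x2 = 1, x3 = 4, x4 = 3, x5 = 4, x6 = 2.
For the less obvious constraints — constraint 2: x5 - x3 = 0; constraint 3: x4 - x1 = -1; constraint 7: x3 - x2 = 3 — and the others hold by inspection.

Satisfiable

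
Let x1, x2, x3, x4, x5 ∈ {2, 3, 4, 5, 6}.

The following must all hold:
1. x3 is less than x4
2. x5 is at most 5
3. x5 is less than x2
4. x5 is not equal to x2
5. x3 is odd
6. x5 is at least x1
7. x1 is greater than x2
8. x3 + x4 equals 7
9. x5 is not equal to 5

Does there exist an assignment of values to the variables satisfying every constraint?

Constraints 3, 6, and 7 give x1 ≤ x5, x5 < x2, x2 < x1. Chaining: x1 ≤ x5 < x2 < x1, which forces x1 < x1 — impossible.

Unsatisfiable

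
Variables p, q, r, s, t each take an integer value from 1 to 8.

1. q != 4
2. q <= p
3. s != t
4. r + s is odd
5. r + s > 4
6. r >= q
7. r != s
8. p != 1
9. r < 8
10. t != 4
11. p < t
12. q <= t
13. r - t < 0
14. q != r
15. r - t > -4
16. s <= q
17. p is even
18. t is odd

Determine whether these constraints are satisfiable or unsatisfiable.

The assignment p = 2, q = 1, r = 6, s = 1, t = 7 works:
  constraint 5 holds since r + s = 7.
  constraint 13 holds since r - t = -1.
  constraint 15 holds since r - t = -1.
The rest check out directly.

Satisfiable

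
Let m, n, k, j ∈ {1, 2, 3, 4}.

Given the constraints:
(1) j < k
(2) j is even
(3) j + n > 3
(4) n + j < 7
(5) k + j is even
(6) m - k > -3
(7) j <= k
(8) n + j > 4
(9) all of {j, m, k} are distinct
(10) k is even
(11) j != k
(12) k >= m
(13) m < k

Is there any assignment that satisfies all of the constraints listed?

Take m = 3, n = 4, k = 4, j = 2. Then constraint 3: j + n = 6; constraint 4: n + j = 6, and every other listed constraint is also met.

Satisfiable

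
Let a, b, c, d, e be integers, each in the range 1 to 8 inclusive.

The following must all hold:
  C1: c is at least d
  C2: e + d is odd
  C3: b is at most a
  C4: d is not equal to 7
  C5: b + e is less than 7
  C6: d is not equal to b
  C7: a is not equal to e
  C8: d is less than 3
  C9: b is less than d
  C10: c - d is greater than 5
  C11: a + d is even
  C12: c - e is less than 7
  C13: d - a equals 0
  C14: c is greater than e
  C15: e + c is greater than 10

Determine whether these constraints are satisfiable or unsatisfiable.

Satisfiable

The assignment a = 2, b = 1, c = 8, d = 2, e = 3 works:
  constraint 5 holds since b + e = 4.
  constraint 10 holds since c - d = 6.
  constraint 12 holds since c - e = 5.
The rest check out directly.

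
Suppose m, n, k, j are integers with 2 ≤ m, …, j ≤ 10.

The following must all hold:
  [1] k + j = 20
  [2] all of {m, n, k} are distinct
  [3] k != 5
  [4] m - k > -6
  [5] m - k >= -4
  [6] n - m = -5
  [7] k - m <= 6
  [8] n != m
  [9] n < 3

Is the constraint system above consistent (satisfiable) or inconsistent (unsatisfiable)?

Satisfiable

One satisfying assignment is m = 7, n = 2, k = 10, j = 10.
For the less obvious constraints — constraint 1: k + j = 20; constraint 4: m - k = -3 — and the others hold by inspection.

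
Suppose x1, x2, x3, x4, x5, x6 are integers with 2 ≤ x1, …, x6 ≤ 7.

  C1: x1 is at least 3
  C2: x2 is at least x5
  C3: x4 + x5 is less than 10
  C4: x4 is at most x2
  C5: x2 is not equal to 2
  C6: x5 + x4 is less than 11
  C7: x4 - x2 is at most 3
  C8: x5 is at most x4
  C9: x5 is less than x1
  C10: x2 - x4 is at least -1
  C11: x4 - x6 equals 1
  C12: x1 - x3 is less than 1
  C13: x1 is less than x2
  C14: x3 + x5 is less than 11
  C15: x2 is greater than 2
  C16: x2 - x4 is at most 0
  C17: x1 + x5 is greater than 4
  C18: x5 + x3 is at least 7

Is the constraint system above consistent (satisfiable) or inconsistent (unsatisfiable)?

Satisfiable

Setting (x1, x2, x3, x4, x5, x6) = (4, 6, 6, 6, 3, 5) satisfies everything: constraint 3: x4 + x5 = 9; constraint 6: x5 + x4 = 9; constraint 7: x4 - x2 = 0, and the others follow.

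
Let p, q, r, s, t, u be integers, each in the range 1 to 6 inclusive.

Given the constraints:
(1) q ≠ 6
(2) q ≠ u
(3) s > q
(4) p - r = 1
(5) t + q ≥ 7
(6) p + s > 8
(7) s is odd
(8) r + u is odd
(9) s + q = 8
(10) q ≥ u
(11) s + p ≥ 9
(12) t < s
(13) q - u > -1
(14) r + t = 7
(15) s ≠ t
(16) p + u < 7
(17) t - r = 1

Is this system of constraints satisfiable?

Try p = 4, q = 3, r = 3, s = 5, t = 4, u = 2.
Check constraint 4: p - r = 1; constraint 5: t + q = 7; constraint 6: p + s = 9. The remaining constraints are straightforward to verify.

Satisfiable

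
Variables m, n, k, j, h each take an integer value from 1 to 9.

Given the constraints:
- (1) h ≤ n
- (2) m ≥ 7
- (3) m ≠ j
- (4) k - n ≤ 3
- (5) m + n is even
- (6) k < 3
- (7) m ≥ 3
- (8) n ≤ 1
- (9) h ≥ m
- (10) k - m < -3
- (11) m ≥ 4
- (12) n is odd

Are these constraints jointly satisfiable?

Unsatisfiable

From constraints 2 and 9: h ≥ m and m ≥ 7, so h ≥ 7. From constraints 1 and 8: h ≤ n and n ≤ 1, so h ≤ 1. But 1 < 7, so no value of h works.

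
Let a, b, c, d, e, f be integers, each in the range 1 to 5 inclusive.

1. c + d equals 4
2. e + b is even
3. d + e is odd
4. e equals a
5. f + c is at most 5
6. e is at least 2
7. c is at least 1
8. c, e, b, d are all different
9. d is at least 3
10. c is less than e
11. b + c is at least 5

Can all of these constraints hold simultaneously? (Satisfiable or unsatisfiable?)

Satisfiable

Setting (a, b, c, d, e, f) = (2, 4, 1, 3, 2, 1) satisfies everything: constraint 1: c + d = 4; constraint 5: f + c = 2, and the others follow.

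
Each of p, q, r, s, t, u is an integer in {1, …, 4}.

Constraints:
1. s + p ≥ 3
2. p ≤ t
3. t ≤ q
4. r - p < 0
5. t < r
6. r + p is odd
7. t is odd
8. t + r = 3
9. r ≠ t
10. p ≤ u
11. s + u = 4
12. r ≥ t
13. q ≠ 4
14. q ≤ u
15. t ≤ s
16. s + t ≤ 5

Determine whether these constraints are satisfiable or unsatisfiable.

Unsatisfiable

Constraints 2, 4, and 5 give p ≤ t, t < r, r < p. Chaining: p ≤ t < r < p, which forces p < p — impossible.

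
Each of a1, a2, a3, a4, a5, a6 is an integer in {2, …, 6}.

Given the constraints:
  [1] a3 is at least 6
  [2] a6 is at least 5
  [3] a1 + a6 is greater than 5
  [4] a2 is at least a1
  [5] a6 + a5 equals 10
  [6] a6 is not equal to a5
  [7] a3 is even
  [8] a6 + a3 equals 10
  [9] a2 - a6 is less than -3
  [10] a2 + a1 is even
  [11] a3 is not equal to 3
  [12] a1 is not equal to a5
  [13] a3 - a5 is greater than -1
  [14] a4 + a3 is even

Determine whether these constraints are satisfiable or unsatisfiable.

Unsatisfiable

From constraint 2: a6 ≥ 5. From constraint 1: a3 ≥ 6. Hence a6 + a3 ≥ 11. But constraint 8 requires a6 + a3 = 10, and 10 < 11. Contradiction.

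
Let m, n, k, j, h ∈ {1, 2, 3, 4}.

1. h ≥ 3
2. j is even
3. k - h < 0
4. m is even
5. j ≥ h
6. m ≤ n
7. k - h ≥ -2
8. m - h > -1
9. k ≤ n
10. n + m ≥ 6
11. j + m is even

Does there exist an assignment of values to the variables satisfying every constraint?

Take m = 4, n = 4, k = 2, j = 4, h = 3. Then constraint 3: k - h = -1; constraint 7: k - h = -1, and every other listed constraint is also met.

Satisfiable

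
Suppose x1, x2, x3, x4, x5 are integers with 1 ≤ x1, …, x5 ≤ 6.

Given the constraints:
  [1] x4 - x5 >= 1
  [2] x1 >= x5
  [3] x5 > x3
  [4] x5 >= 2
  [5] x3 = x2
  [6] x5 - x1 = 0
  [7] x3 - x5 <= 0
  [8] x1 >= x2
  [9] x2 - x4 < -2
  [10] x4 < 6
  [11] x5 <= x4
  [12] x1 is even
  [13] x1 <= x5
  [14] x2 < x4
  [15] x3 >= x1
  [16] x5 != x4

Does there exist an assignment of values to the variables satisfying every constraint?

Unsatisfiable

Constraints 2, 3, and 15 give x3 < x5, x5 ≤ x1, x1 ≤ x3. Chaining: x3 < x5 ≤ x1 ≤ x3, which forces x3 < x3 — impossible.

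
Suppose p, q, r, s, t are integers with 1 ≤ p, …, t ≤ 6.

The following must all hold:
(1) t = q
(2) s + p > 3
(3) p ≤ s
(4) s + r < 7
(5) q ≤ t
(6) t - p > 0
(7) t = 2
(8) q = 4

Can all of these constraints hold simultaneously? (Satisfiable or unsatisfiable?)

Unsatisfiable

Constraint 7 fixes t = 2 and constraint 8 fixes q = 4, but constraint 1 requires t = q. Since 2 ≠ 4, contradiction.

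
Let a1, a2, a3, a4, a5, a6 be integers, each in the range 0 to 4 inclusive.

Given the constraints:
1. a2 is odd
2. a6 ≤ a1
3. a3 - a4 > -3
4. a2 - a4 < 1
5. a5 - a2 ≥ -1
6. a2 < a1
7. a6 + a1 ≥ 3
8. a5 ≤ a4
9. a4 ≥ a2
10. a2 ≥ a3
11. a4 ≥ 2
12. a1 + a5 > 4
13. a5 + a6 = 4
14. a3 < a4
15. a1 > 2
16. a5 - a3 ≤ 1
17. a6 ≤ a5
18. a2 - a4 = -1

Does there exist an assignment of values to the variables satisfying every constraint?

Setting (a1, a2, a3, a4, a5, a6) = (4, 3, 3, 4, 3, 1) satisfies everything: constraint 3: a3 - a4 = -1; constraint 4: a2 - a4 = -1; constraint 5: a5 - a2 = 0, and the others follow.

Satisfiable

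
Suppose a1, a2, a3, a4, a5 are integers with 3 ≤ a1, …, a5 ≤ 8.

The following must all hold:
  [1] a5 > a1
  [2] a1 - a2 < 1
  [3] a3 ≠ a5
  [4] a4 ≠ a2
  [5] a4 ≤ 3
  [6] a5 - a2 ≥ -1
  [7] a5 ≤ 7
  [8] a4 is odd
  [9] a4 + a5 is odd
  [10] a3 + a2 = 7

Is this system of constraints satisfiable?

The assignment a1 = 3, a2 = 4, a3 = 3, a4 = 3, a5 = 6 works:
  constraint 2 holds since a1 - a2 = -1.
  constraint 6 holds since a5 - a2 = 2.
  constraint 10 holds since a3 + a2 = 7.
The rest check out directly.

Satisfiable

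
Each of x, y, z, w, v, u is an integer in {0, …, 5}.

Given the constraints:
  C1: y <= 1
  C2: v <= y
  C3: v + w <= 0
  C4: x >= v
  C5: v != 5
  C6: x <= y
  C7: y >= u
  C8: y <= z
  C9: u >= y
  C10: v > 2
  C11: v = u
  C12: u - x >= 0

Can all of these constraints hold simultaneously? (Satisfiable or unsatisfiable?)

Unsatisfiable

From constraint 10: v ≥ 3. From constraints 1 and 2: v ≤ y and y ≤ 1, so v ≤ 1. But 1 < 3, so no value of v works.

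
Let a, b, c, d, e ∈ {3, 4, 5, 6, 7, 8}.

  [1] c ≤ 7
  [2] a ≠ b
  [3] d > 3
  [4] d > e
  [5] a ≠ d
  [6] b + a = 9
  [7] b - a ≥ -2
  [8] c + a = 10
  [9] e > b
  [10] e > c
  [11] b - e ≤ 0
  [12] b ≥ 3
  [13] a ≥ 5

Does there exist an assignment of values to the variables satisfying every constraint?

Take a = 5, b = 4, c = 5, d = 8, e = 7. Then constraint 6: b + a = 9; constraint 7: b - a = -1; constraint 8: c + a = 10, and every other listed constraint is also met.

Satisfiable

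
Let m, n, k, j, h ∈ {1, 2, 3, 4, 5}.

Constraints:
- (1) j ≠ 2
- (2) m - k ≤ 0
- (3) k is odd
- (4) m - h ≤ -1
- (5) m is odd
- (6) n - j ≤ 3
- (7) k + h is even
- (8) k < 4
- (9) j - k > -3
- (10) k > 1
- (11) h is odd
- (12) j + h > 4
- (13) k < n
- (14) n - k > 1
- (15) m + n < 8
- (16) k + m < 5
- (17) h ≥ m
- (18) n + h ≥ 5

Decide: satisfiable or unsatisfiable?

One satisfying assignment is m = 1, n = 5, k = 3, j = 3, h = 3.
For the less obvious constraints — constraint 2: m - k = -2; constraint 4: m - h = -2 — and the others hold by inspection.

Satisfiable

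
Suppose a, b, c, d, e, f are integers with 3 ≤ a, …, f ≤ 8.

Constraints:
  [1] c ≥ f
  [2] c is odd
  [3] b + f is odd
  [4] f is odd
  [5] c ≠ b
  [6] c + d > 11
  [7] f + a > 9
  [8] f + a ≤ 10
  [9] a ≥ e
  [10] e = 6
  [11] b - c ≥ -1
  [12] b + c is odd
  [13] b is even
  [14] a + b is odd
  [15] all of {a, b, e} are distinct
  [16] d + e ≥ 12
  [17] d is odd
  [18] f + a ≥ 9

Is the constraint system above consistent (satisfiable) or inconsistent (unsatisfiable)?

Take a = 7, b = 8, c = 7, d = 7, e = 6, f = 3. Then constraint 6: c + d = 14; constraint 7: f + a = 10, and every other listed constraint is also met.

Satisfiable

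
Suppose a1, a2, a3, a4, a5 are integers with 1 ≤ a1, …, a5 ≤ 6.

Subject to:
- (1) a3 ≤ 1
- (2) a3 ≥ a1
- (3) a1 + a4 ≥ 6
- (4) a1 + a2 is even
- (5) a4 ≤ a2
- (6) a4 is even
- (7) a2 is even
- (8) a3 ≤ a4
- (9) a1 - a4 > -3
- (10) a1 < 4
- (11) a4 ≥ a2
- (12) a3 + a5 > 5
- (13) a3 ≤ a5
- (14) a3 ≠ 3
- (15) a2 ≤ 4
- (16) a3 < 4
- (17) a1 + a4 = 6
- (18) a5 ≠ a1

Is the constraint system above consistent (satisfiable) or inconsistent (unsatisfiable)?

From constraints 1 and 2: a1 ≤ a3 ≤ 1. From constraints 5 and 15: a4 ≤ a2 ≤ 4. Hence a1 + a4 ≤ 5. But constraint 3 requires a1 + a4 ≥ 6, and 6 > 5. Contradiction.

Unsatisfiable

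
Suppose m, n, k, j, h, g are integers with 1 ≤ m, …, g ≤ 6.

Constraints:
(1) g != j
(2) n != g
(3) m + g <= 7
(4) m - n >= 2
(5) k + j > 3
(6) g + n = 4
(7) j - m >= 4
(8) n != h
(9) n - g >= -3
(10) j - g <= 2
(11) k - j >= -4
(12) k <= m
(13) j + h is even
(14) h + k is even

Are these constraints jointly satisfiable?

Constraints 4, 7, 9, and 10 give n − g ≥ -3, g − j ≥ -2, j − m ≥ 4, m − n ≥ 2.
Adding all 4 inequalities: the left sides telescope to 0, and the right sides sum to (-3) + (-2) + 4 + 2 = 1. So 0 ≥ 1, which is false.

Unsatisfiable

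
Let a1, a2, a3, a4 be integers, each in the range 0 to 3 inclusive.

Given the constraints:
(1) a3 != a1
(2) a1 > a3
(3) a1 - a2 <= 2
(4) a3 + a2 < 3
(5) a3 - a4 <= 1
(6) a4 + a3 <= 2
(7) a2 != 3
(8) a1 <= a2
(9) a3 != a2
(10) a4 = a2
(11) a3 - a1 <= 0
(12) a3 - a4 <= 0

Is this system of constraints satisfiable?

Satisfiable

The assignment a1 = 2, a2 = 2, a3 = 0, a4 = 2 works:
  constraint 3 holds since a1 - a2 = 0.
  constraint 4 holds since a3 + a2 = 2.
The rest check out directly.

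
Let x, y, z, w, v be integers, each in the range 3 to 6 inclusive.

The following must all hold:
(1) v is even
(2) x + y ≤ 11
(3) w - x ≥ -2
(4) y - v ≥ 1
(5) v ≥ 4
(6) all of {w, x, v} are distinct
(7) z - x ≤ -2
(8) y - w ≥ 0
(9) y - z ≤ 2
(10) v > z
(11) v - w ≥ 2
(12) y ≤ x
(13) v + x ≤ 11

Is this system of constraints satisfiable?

Unsatisfiable

Constraints 3, 4, 7, 9, and 11 give w − x ≥ -2, x − z ≥ 2, z − y ≥ -2, y − v ≥ 1, v − w ≥ 2.
Adding all 5 inequalities: the left sides telescope to 0, and the right sides sum to (-2) + 2 + (-2) + 1 + 2 = 1. So 0 ≥ 1, which is false.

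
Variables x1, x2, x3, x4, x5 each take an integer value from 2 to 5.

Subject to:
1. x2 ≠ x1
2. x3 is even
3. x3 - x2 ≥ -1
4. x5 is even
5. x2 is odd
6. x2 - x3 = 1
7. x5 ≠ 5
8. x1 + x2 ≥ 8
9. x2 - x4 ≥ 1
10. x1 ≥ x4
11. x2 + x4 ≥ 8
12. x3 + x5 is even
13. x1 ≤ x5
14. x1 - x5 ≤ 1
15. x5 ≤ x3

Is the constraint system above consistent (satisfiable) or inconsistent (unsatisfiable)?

One satisfying assignment is x1 = 4, x2 = 5, x3 = 4, x4 = 3, x5 = 4.
For the less obvious constraints — constraint 3: x3 - x2 = -1; constraint 6: x2 - x3 = 1; constraint 8: x1 + x2 = 9 — and the others hold by inspection.

Satisfiable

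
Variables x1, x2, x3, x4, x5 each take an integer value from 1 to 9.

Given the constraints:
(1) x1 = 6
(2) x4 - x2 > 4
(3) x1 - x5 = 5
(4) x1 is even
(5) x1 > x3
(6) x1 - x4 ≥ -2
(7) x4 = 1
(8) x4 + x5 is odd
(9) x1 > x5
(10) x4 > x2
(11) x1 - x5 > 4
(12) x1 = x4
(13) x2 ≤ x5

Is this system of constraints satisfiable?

Unsatisfiable

Constraint 1 fixes x1 = 6 and constraint 7 fixes x4 = 1, but constraint 12 requires x1 = x4. Since 6 ≠ 1, contradiction.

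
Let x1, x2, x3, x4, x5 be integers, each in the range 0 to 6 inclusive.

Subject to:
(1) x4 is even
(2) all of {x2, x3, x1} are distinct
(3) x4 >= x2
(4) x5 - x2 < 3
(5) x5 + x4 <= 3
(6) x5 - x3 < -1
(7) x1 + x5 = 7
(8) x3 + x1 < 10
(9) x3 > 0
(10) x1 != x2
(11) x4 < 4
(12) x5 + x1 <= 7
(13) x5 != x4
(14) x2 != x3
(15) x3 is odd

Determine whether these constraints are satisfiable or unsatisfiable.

Take x1 = 6, x2 = 0, x3 = 3, x4 = 0, x5 = 1. Then constraint 4: x5 - x2 = 1; constraint 5: x5 + x4 = 1; constraint 6: x5 - x3 = -2, and every other listed constraint is also met.

Satisfiable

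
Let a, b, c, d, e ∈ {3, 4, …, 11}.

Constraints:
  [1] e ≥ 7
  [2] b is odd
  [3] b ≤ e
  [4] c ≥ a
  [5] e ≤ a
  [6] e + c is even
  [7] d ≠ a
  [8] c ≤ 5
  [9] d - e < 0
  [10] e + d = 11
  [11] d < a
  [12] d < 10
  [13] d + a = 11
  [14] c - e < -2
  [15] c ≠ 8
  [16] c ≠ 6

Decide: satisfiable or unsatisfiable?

Unsatisfiable

From constraints 1 and 5: a ≥ e and e ≥ 7, so a ≥ 7. From constraints 4 and 8: a ≤ c and c ≤ 5, so a ≤ 5. But 5 < 7, so no value of a works.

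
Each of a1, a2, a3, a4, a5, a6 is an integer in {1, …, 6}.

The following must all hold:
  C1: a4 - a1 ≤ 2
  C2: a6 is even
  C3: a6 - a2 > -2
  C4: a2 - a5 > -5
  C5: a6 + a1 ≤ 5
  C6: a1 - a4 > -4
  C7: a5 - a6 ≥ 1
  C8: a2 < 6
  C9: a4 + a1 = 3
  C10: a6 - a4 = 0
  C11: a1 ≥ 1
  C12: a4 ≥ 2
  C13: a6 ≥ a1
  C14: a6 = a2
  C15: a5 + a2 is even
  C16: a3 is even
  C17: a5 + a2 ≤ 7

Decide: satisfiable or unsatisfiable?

Satisfiable

Try a1 = 1, a2 = 2, a3 = 2, a4 = 2, a5 = 4, a6 = 2.
Check constraint 1: a4 - a1 = 1; constraint 3: a6 - a2 = 0; constraint 4: a2 - a5 = -2. The remaining constraints are straightforward to verify.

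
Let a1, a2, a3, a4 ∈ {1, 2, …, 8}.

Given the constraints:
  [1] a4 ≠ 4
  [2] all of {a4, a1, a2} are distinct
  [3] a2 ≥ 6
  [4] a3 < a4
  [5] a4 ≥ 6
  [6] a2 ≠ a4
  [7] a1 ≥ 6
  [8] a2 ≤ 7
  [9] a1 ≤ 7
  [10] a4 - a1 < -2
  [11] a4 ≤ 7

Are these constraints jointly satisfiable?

Unsatisfiable

Constraints 3, 5, 7, 8, 9, and 11 confine each of a4, a1, a2 to the 2 values {6, 7}.
Constraint 2 requires all 3 of them to be distinct, but only 2 values are available — impossible by the pigeonhole principle.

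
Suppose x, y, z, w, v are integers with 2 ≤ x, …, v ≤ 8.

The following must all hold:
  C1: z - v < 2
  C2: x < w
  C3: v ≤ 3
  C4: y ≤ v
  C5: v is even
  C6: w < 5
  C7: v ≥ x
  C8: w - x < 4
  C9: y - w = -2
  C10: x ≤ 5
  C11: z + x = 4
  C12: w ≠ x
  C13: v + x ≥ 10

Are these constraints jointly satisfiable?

From constraint 3: v ≤ 3. From constraint 10: x ≤ 5. Hence v + x ≤ 8. But constraint 13 requires v + x ≥ 10, and 10 > 8. Contradiction.

Unsatisfiable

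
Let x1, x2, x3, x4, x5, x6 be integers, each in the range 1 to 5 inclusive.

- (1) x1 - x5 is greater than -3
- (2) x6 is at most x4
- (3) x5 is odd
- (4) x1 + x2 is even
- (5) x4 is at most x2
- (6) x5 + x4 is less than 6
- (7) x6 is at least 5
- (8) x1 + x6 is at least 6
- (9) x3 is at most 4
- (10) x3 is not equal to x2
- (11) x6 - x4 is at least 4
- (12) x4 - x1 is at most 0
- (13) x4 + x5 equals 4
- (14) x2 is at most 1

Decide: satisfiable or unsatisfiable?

Unsatisfiable

From constraints 2 and 7: x4 ≥ x6 and x6 ≥ 5, so x4 ≥ 5. From constraints 5 and 14: x4 ≤ x2 and x2 ≤ 1, so x4 ≤ 1. But 1 < 5, so no value of x4 works.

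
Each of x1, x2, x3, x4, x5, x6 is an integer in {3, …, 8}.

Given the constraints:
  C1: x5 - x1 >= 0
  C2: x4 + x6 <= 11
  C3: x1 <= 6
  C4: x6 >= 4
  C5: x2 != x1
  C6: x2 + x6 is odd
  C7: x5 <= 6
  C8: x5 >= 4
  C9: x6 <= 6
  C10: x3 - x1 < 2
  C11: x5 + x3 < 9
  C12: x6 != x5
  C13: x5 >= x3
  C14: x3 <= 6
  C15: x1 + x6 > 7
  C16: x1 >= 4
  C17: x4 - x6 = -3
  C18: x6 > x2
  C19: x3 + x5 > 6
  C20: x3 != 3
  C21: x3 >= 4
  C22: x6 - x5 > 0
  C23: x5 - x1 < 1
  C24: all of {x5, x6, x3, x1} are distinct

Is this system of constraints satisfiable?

Unsatisfiable

Constraints 3, 4, 7, 8, 9, 14, 16, and 21 confine each of x5, x6, x3, x1 to the 3 values {4, …, 6}.
Constraint 24 requires all 4 of them to be distinct, but only 3 values are available — impossible by the pigeonhole principle.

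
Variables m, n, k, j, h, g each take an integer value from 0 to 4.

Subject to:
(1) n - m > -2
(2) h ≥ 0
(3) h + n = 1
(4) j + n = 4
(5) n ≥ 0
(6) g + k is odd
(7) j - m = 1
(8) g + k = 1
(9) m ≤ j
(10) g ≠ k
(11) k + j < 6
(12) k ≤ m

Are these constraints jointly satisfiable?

Satisfiable

Take m = 2, n = 1, k = 1, j = 3, h = 0, g = 0. Then constraint 1: n - m = -1; constraint 3: h + n = 1, and every other listed constraint is also met.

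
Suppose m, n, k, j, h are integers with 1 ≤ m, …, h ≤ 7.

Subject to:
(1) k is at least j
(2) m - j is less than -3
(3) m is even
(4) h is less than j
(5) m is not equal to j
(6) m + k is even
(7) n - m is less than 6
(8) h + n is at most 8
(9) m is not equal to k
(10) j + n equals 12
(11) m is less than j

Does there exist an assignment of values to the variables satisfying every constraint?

Satisfiable

Try m = 2, n = 6, k = 6, j = 6, h = 1.
Check constraint 2: m - j = -4; constraint 7: n - m = 4. The remaining constraints are straightforward to verify.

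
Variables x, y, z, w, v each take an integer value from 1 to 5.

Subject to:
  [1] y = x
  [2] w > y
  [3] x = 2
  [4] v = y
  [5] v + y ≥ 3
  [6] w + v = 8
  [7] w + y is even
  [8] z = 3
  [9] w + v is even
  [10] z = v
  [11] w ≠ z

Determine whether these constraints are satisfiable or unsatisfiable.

Unsatisfiable

Constraint 8 fixes z = 3 and constraint 3 fixes x = 2. Constraints 1, 4, and 10 give z = v = y = x, so z = x. But 3 ≠ 2 — contradiction.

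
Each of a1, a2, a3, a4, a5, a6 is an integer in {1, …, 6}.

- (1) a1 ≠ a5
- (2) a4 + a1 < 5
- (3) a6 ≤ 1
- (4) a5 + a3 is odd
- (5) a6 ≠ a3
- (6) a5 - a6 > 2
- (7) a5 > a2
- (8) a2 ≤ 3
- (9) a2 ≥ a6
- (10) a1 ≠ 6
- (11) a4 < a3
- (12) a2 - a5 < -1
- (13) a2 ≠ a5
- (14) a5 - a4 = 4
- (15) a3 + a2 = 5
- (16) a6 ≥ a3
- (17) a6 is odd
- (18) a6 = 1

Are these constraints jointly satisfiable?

Unsatisfiable

From constraints 3 and 16: a3 ≤ a6 ≤ 1. From constraint 8: a2 ≤ 3. Hence a3 + a2 ≤ 4. But constraint 15 requires a3 + a2 = 5, and 5 > 4. Contradiction.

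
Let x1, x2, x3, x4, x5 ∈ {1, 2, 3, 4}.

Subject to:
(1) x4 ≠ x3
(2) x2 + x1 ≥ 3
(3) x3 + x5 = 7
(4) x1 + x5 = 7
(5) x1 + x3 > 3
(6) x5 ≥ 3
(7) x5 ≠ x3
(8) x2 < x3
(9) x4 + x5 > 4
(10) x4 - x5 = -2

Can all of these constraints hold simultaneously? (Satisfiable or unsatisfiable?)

Satisfiable

One satisfying assignment is x1 = 3, x2 = 1, x3 = 3, x4 = 2, x5 = 4.
For the less obvious constraints — constraint 2: x2 + x1 = 4; constraint 3: x3 + x5 = 7 — and the others hold by inspection.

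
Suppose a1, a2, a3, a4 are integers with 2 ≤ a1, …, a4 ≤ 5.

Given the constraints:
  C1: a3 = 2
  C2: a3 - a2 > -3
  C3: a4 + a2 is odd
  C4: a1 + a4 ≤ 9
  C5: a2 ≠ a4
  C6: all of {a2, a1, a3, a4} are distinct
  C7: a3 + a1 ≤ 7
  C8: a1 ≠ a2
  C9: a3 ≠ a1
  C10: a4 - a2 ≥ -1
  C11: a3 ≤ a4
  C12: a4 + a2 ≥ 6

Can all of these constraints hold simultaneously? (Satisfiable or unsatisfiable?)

Satisfiable

Setting (a1, a2, a3, a4) = (5, 3, 2, 4) satisfies everything: constraint 2: a3 - a2 = -1; constraint 4: a1 + a4 = 9; constraint 7: a3 + a1 = 7, and the others follow.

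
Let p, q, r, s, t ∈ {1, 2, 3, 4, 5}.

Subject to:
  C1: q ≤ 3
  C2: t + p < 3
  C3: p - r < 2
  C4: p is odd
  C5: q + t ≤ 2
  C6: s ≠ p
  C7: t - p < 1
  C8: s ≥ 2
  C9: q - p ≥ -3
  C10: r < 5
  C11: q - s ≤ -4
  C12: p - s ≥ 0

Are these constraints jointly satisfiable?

Unsatisfiable

Constraints 9, 11, and 12 give q − p ≥ -3, p − s ≥ 0, s − q ≥ 4.
Adding all 3 inequalities: the left sides telescope to 0, and the right sides sum to (-3) + 0 + 4 = 1. So 0 ≥ 1, which is false.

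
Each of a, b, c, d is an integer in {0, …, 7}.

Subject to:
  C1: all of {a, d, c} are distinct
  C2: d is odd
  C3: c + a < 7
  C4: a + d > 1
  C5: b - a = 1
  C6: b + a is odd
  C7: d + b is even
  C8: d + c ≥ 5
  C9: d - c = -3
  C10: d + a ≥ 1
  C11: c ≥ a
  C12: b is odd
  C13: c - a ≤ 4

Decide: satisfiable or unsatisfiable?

Satisfiable

The assignment a = 2, b = 3, c = 4, d = 1 works:
  constraint 3 holds since c + a = 6.
  constraint 4 holds since a + d = 3.
  constraint 5 holds since b - a = 1.
The rest check out directly.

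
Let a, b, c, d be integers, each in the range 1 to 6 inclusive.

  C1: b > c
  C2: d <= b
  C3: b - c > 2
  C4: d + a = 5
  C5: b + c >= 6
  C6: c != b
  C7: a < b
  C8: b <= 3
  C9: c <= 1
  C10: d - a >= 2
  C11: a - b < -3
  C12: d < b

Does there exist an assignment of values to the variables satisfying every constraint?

From constraint 8: b ≤ 3. From constraint 9: c ≤ 1. Hence b + c ≤ 4. But constraint 5 requires b + c ≥ 6, and 6 > 4. Contradiction.

Unsatisfiable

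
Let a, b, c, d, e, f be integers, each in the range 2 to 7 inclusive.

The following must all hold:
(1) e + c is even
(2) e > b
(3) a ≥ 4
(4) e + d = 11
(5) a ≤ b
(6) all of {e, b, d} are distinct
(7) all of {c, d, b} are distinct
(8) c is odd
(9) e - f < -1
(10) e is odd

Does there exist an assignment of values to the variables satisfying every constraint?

Satisfiable

The assignment a = 4, b = 4, c = 7, d = 6, e = 5, f = 7 works:
  constraint 4 holds since e + d = 11.
  constraint 9 holds since e - f = -2.
The rest check out directly.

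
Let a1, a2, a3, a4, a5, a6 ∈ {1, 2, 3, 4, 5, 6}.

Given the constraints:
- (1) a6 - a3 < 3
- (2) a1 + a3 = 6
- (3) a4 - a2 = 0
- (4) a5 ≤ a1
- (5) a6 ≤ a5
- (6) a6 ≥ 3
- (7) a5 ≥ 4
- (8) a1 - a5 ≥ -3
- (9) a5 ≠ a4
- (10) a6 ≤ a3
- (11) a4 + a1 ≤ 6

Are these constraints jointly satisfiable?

Unsatisfiable

From constraints 4 and 7: a1 ≥ a5 ≥ 4. From constraints 6 and 10: a3 ≥ a6 ≥ 3. Hence a1 + a3 ≥ 7. But constraint 2 requires a1 + a3 = 6, and 6 < 7. Contradiction.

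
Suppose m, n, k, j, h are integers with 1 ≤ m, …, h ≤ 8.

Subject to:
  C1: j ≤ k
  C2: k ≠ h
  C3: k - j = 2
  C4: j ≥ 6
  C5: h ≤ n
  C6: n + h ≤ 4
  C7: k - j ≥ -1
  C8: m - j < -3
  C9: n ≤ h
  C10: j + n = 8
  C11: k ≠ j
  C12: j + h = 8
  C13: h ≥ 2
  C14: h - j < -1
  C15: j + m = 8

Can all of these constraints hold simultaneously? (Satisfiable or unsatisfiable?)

Try m = 2, n = 2, k = 8, j = 6, h = 2.
Check constraint 3: k - j = 2; constraint 6: n + h = 4. The remaining constraints are straightforward to verify.

Satisfiable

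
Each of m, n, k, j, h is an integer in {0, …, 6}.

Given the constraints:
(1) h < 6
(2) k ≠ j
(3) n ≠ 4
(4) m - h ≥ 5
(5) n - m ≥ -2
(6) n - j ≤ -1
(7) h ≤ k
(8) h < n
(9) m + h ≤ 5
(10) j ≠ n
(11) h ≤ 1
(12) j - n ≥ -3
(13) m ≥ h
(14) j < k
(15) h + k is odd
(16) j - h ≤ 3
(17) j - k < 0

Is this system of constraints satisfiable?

Constraints 4, 5, 6, and 16 give m − h ≥ 5, h − j ≥ -3, j − n ≥ 1, n − m ≥ -2.
Adding all 4 inequalities: the left sides telescope to 0, and the right sides sum to 5 + (-3) + 1 + (-2) = 1. So 0 ≥ 1, which is false.

Unsatisfiable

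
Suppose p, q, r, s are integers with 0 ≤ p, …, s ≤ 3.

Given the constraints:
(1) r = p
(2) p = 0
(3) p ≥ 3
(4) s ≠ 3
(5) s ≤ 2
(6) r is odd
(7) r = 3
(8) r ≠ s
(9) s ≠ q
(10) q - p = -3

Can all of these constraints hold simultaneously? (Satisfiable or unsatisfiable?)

Constraint 7 fixes r = 3 and constraint 2 fixes p = 0, but constraint 1 requires r = p. Since 3 ≠ 0, contradiction.

Unsatisfiable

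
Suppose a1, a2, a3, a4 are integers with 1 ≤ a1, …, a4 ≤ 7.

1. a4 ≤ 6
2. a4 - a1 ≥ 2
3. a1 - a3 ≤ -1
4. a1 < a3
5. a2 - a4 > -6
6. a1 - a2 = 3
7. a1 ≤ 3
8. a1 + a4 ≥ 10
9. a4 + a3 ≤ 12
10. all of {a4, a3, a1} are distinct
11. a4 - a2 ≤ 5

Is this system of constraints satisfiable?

Unsatisfiable

From constraint 7: a1 ≤ 3. From constraint 1: a4 ≤ 6. Hence a1 + a4 ≤ 9. But constraint 8 requires a1 + a4 ≥ 10, and 10 > 9. Contradiction.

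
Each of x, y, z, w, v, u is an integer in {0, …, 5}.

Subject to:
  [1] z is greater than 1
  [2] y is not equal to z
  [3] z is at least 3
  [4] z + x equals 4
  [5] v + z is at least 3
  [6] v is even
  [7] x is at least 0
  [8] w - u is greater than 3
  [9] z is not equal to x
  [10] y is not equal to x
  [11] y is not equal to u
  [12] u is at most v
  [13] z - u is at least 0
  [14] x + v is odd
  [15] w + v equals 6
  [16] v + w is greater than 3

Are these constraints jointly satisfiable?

Try x = 1, y = 5, z = 3, w = 4, v = 2, u = 0.
Check constraint 4: z + x = 4; constraint 5: v + z = 5; constraint 8: w - u = 4. The remaining constraints are straightforward to verify.

Satisfiable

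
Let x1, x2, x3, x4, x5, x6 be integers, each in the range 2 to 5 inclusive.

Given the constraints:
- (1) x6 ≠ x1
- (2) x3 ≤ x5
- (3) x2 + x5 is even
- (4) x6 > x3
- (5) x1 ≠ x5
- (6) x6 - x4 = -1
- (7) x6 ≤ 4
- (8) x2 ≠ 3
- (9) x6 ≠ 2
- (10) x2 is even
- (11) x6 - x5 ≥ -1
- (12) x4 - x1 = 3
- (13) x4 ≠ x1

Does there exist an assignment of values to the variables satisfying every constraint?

Satisfiable

Take x1 = 2, x2 = 2, x3 = 2, x4 = 5, x5 = 4, x6 = 4. Then constraint 6: x6 - x4 = -1; constraint 11: x6 - x5 = 0; constraint 12: x4 - x1 = 3, and every other listed constraint is also met.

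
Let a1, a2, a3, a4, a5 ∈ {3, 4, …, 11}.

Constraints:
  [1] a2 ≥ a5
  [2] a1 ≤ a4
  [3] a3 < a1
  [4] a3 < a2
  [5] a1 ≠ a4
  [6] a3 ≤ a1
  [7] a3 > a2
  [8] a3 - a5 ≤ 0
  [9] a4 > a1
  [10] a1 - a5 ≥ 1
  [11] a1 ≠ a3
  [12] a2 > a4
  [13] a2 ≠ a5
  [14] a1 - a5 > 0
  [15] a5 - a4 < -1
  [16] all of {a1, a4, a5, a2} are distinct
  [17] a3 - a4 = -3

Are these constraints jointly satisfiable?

Unsatisfiable

Constraints 7, 8, 9, 12, and 14 give a3 ≤ a5, a5 < a1, a1 < a4, a4 < a2, a2 < a3. Chaining: a3 ≤ a5 < a1 < a4 < a2 < a3, which forces a3 < a3 — impossible.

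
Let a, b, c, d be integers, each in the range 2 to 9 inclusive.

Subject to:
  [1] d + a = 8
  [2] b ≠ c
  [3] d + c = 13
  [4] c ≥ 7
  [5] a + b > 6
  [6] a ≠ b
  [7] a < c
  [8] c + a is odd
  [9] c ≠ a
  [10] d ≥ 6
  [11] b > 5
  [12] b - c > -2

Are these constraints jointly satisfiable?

Satisfiable

Take a = 2, b = 6, c = 7, d = 6. Then constraint 1: d + a = 8; constraint 3: d + c = 13; constraint 5: a + b = 8, and every other listed constraint is also met.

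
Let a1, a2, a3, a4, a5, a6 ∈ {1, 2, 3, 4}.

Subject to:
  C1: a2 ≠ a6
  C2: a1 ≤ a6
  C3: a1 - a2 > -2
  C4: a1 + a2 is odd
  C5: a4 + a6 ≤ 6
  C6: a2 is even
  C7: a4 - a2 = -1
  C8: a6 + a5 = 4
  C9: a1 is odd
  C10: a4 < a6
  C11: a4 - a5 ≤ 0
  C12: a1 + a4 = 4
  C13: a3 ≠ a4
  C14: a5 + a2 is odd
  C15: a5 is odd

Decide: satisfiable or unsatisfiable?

The assignment a1 = 3, a2 = 2, a3 = 4, a4 = 1, a5 = 1, a6 = 3 works:
  constraint 3 holds since a1 - a2 = 1.
  constraint 5 holds since a4 + a6 = 4.
  constraint 7 holds since a4 - a2 = -1.
The rest check out directly.

Satisfiable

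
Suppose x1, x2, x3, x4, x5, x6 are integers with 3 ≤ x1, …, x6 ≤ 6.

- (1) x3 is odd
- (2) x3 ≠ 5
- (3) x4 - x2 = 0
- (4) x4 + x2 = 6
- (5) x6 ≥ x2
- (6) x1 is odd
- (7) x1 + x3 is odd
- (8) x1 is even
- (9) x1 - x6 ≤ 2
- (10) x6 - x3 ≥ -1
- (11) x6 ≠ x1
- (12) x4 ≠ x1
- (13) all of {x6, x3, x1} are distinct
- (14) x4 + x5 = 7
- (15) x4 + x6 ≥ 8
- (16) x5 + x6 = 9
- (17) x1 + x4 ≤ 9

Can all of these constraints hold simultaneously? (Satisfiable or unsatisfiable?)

Unsatisfiable

Constraint 6 makes x1 odd and constraint 1 makes x3 odd, so x1 + x3 must be even. Constraint 7 says x1 + x3 is odd — contradiction.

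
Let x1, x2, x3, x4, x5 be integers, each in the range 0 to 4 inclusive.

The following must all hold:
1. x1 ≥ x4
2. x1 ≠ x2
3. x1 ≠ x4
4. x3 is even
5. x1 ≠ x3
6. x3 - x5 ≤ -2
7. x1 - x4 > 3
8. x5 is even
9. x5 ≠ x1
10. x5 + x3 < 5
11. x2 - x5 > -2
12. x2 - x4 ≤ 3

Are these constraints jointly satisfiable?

Take x1 = 4, x2 = 1, x3 = 0, x4 = 0, x5 = 2. Then constraint 6: x3 - x5 = -2; constraint 7: x1 - x4 = 4; constraint 10: x5 + x3 = 2, and every other listed constraint is also met.

Satisfiable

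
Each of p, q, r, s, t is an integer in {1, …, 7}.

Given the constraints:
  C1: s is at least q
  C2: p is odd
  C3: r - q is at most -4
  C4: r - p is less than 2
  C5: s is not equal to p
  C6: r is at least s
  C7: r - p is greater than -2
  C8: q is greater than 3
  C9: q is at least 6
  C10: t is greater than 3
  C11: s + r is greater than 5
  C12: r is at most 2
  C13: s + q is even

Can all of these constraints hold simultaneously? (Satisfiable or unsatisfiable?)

Unsatisfiable

From constraints 1 and 9: s ≥ q and q ≥ 6, so s ≥ 6. From constraints 6 and 12: s ≤ r and r ≤ 2, so s ≤ 2. But 2 < 6, so no value of s works.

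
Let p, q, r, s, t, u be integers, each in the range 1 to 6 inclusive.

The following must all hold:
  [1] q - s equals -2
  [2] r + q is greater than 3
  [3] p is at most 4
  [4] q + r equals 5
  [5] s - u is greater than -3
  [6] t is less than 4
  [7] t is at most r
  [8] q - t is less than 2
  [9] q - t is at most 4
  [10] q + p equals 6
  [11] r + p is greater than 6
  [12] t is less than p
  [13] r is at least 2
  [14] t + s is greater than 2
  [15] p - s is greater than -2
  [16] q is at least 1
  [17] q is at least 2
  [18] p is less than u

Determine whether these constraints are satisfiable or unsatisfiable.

The assignment p = 4, q = 2, r = 3, s = 4, t = 1, u = 6 works:
  constraint 1 holds since q - s = -2.
  constraint 2 holds since r + q = 5.
The rest check out directly.

Satisfiable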